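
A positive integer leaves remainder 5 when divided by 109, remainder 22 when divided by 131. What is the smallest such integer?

Combine the congruences pairwise.
From x ≡ 5 (mod 109) write x = 5 + 109t. Substituting into x ≡ 22 (mod 131) gives 109t ≡ 17 (mod 131), and since 109⁻¹ ≡ 125 (mod 131), t ≡ 29. Hence x ≡ 5 + 109·29 = 3166 (mod 14279).

3166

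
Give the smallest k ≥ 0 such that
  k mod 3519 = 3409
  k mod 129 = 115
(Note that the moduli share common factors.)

59713

gcd(3519, 129) = 3 and 3 | (115 − 3409), so the pair is consistent; merging gives k ≡ 59713 (mod 151317), where 151317 = lcm(3519, 129).
The solution is unique modulo lcm(3519, 129) = 151317.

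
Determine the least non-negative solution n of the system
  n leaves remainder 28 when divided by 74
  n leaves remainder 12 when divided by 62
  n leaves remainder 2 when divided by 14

Combine the congruences pairwise.
gcd(74, 62) = 2 and 2 | (12 − 28), so the pair is consistent; merging gives n ≡ 694 (mod 2294), where 2294 = lcm(74, 62).
gcd(2294, 14) = 2 and 2 | (2 − 694), so the pair is consistent; merging gives n ≡ 7576 (mod 16058), where 16058 = lcm(2294, 14).
The solution is unique modulo lcm(74, 62, 14) = 16058.

7576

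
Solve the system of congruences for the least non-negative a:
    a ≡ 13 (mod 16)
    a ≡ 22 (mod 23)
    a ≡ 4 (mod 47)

4093

The moduli are pairwise coprime; N = 16·23·47 = 17296.
N/16 = 1081; 1081 ≡ 9 (mod 16); 9·9 ≡ 1, so inverse 9.
N/23 = 752; 752 ≡ 16 (mod 23); 16·13 ≡ 1, so inverse 13.
N/47 = 368; 368 ≡ 39 (mod 47); 39·41 ≡ 1, so inverse 41.
a ≡ 13·1081·9 + 22·752·13 + 4·368·41 = 401901.
401901 mod 17296 = 4093.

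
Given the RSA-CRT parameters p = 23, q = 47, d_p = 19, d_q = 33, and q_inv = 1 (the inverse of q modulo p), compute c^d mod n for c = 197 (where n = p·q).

853

m₁ = c^(d_p) mod p: c ≡ 13 (mod 23), and 13^19 mod 23 = 2.
m₂ = c^(d_q) mod q: c ≡ 9 (mod 47), and 9^33 mod 47 = 7.
h = q_inv·(m₁ − m₂) mod p = 1·(2 − 7) mod 23 = 18.
m = m₂ + h·q = 7 + 18·47 = 853.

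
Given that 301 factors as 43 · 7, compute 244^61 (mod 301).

Mod 43: 244 ≡ 29; by Fermat, exponent reduces to 61 mod 42 = 19; 29^19 ≡ 34 (mod 43).
Mod 7: 244 ≡ 6; by Fermat, exponent reduces to 61 mod 6 = 1; 6^1 ≡ 6 (mod 7).
Combine by CRT: x ≡ 34 (mod 43), x ≡ 6 (mod 7) ⇒ x ≡ 34 (mod 301).

34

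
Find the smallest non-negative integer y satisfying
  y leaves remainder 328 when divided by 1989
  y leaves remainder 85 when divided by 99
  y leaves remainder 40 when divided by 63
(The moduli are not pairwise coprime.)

gcd(1989, 99) = 9 and 9 | (85 − 328), so the pair is consistent; merging gives y ≡ 12262 (mod 21879), where 21879 = lcm(1989, 99).
gcd(21879, 63) = 9 and 9 | (40 − 12262), so the pair is consistent; merging gives y ≡ 12262 (mod 153153), where 153153 = lcm(21879, 63).
The solution is unique modulo lcm(1989, 99, 63) = 153153.

12262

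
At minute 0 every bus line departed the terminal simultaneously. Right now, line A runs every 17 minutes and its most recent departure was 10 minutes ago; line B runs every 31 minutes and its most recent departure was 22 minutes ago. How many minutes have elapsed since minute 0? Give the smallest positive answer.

From t ≡ 10 (mod 17) write t = 10 + 17s. Substituting into t ≡ 22 (mod 31) gives 17s ≡ 12 (mod 31), and since 17⁻¹ ≡ 11 (mod 31), s ≡ 8. Hence t ≡ 10 + 17·8 = 146 (mod 527).

146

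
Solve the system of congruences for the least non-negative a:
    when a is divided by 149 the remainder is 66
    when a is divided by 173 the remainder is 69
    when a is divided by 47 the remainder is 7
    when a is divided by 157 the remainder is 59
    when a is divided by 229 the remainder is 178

9258753680

The moduli are pairwise coprime; N = 149·173·47·157·229 = 43557742607.
N/149 = 292333843; 292333843 ≡ 15 (mod 149); 15·10 ≡ 1, so inverse 10.
N/173 = 251778859; 251778859 ≡ 22 (mod 173); 22·118 ≡ 1, so inverse 118.
N/47 = 926760481; 926760481 ≡ 5 (mod 47); 5·19 ≡ 1, so inverse 19.
N/157 = 277437851; 277437851 ≡ 11 (mod 157); 11·100 ≡ 1, so inverse 100.
N/229 = 190208483; 190208483 ≡ 167 (mod 229); 167·48 ≡ 1, so inverse 48.
a ≡ 66·292333843·10 + 69·251778859·118 + 7·926760481·19 + 59·277437851·100 + 178·190208483·48 = 5628207549983.
5628207549983 mod 43557742607 = 9258753680.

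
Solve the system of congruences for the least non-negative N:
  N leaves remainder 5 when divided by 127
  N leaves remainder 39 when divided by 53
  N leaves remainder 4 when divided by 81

The moduli are pairwise coprime; M = 127·53·81 = 545211.
M/127 = 4293; 4293 ≡ 102 (mod 127); 102·66 ≡ 1, so inverse 66.
M/53 = 10287; 10287 ≡ 5 (mod 53); 5·32 ≡ 1, so inverse 32.
M/81 = 6731; 6731 ≡ 8 (mod 81); 8·71 ≡ 1, so inverse 71.
N ≡ 5·4293·66 + 39·10287·32 + 4·6731·71 = 16166470.
16166470 mod 545211 = 355351.

355351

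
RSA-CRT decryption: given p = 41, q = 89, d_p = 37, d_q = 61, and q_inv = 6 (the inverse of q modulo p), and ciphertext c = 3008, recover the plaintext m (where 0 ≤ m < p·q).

1167

m₁ = c^(d_p) mod p: c ≡ 15 (mod 41), and 15^37 mod 41 = 19.
m₂ = c^(d_q) mod q: c ≡ 71 (mod 89), and 71^61 mod 89 = 10.
h = q_inv·(m₁ − m₂) mod p = 6·(19 − 10) mod 41 = 13.
m = m₂ + h·q = 10 + 13·89 = 1167.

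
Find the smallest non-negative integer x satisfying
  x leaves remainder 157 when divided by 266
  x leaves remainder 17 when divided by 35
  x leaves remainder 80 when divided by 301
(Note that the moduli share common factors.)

Combine the congruences pairwise.
gcd(266, 35) = 7 and 7 | (17 − 157), so the pair is consistent; merging gives x ≡ 157 (mod 1330), where 1330 = lcm(266, 35).
gcd(1330, 301) = 7 and 7 | (80 − 157), so the pair is consistent; merging gives x ≡ 53357 (mod 57190), where 57190 = lcm(1330, 301).
The solution is unique modulo lcm(266, 35, 301) = 57190.

53357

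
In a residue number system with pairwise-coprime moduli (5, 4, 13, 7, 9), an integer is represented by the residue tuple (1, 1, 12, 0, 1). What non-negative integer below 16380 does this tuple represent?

9541

The moduli are pairwise coprime; N = 5·4·13·7·9 = 16380.
N/5 = 3276; 3276 ≡ 1 (mod 5), inverse 1.
N/4 = 4095; 4095 ≡ 3 (mod 4); 3·3 ≡ 1, so inverse 3.
N/13 = 1260; 1260 ≡ 12 (mod 13); 12·12 ≡ 1, so inverse 12.
N/7 = 2340; 2340 ≡ 2 (mod 7); 2·4 ≡ 1, so inverse 4.
N/9 = 1820; 1820 ≡ 2 (mod 9); 2·5 ≡ 1, so inverse 5.
x ≡ 1·3276·1 + 1·4095·3 + 12·1260·12 + 0·2340·4 + 1·1820·5 = 206101.
206101 mod 16380 = 9541.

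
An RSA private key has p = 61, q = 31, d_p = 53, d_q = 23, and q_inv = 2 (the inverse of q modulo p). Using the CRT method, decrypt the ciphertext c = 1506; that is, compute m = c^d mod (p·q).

m₁ = c^(d_p) mod p: c ≡ 42 (mod 61), and 42^53 mod 61 = 15.
m₂ = c^(d_q) mod q: c ≡ 18 (mod 31), and 18^23 mod 31 = 7.
h = q_inv·(m₁ − m₂) mod p = 2·(15 − 7) mod 61 = 16.
m = m₂ + h·q = 7 + 16·31 = 503.

503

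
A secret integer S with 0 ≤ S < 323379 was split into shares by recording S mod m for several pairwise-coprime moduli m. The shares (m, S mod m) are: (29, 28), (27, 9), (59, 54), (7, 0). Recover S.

36162

The moduli are pairwise coprime; N = 29·27·59·7 = 323379.
N/29 = 11151; 11151 ≡ 15 (mod 29); 15·2 ≡ 1, so inverse 2.
N/27 = 11977; 11977 ≡ 16 (mod 27); 16·22 ≡ 1, so inverse 22.
N/59 = 5481; 5481 ≡ 53 (mod 59); 53·49 ≡ 1, so inverse 49.
N/7 = 46197; 46197 ≡ 4 (mod 7); 4·2 ≡ 1, so inverse 2.
S ≡ 28·11151·2 + 9·11977·22 + 54·5481·49 + 0·46197·2 = 17498628.
17498628 mod 323379 = 36162.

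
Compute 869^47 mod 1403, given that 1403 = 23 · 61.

Mod 23: 869 ≡ 18; by Fermat, exponent reduces to 47 mod 22 = 3; 18^3 ≡ 13 (mod 23).
Mod 61: 869 ≡ 15; 15^47 ≡ 42 (mod 61).
Combine by CRT: x ≡ 13 (mod 23), x ≡ 42 (mod 61) ⇒ x ≡ 1140 (mod 1403).

1140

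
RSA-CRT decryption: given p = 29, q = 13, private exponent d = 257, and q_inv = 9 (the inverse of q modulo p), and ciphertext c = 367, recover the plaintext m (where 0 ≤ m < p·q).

282

d_p = d mod (p−1) = 257 mod 28 = 5; d_q = d mod (q−1) = 5.
m₁ = c^(d_p) mod p: c ≡ 19 (mod 29), and 19^5 mod 29 = 21.
m₂ = c^(d_q) mod q: c ≡ 3 (mod 13), and 3^5 mod 13 = 9.
h = q_inv·(m₁ − m₂) mod p = 9·(21 − 9) mod 29 = 21.
m = m₂ + h·q = 9 + 21·13 = 282.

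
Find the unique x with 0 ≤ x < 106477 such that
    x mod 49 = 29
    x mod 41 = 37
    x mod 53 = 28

20168

Combine the congruences pairwise.
From x ≡ 29 (mod 49) write x = 29 + 49t. Substituting into x ≡ 37 (mod 41) gives 49t ≡ 8 (mod 41), and since 8⁻¹ ≡ 36 (mod 41), t ≡ 1. Hence x ≡ 29 + 49·1 = 78 (mod 2009).
From x ≡ 78 (mod 2009) write x = 78 + 2009t. Substituting into x ≡ 28 (mod 53) gives 2009t ≡ 3 (mod 53), and since 48⁻¹ ≡ 21 (mod 53), t ≡ 10. Hence x ≡ 78 + 2009·10 = 20168 (mod 106477).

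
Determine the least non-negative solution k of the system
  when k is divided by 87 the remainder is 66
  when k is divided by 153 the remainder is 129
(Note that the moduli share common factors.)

Combine the congruences pairwise.
gcd(87, 153) = 3 and 3 | (129 − 66), so the pair is consistent; merging gives k ≡ 588 (mod 4437), where 4437 = lcm(87, 153).
The solution is unique modulo lcm(87, 153) = 4437.

588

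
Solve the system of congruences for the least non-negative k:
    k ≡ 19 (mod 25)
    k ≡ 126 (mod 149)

1169

From k ≡ 19 (mod 25) write k = 19 + 25t. Substituting into k ≡ 126 (mod 149) gives 25t ≡ 107 (mod 149), and since 25⁻¹ ≡ 6 (mod 149), t ≡ 46. Hence k ≡ 19 + 25·46 = 1169 (mod 3725).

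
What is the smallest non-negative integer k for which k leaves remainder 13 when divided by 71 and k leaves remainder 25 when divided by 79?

Combine the congruences pairwise.
From k ≡ 13 (mod 71) write k = 13 + 71t. Substituting into k ≡ 25 (mod 79) gives 71t ≡ 12 (mod 79), and since 71⁻¹ ≡ 69 (mod 79), t ≡ 38. Hence k ≡ 13 + 71·38 = 2711 (mod 5609).

2711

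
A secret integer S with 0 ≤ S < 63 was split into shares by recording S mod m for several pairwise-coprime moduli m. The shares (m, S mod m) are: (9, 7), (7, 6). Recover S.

34

From S ≡ 7 (mod 9) write S = 7 + 9t. Substituting into S ≡ 6 (mod 7) gives 9t ≡ 6 (mod 7), and since 2⁻¹ ≡ 4 (mod 7), t ≡ 3. Hence S ≡ 7 + 9·3 = 34 (mod 63).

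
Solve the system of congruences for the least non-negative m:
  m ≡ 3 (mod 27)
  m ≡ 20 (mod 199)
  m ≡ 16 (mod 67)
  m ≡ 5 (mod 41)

From m ≡ 3 (mod 27) write m = 3 + 27t. Substituting into m ≡ 20 (mod 199) gives 27t ≡ 17 (mod 199), and since 27⁻¹ ≡ 59 (mod 199), t ≡ 8. Hence m ≡ 3 + 27·8 = 219 (mod 5373).
From m ≡ 219 (mod 5373) write m = 219 + 5373t. Substituting into m ≡ 16 (mod 67) gives 5373t ≡ 65 (mod 67), and since 13⁻¹ ≡ 31 (mod 67), t ≡ 5. Hence m ≡ 219 + 5373·5 = 27084 (mod 359991).
From m ≡ 27084 (mod 359991) write m = 27084 + 359991t. Substituting into m ≡ 5 (mod 41) gives 359991t ≡ 22 (mod 41), and since 11⁻¹ ≡ 15 (mod 41), t ≡ 2. Hence m ≡ 27084 + 359991·2 = 747066 (mod 14759631).

747066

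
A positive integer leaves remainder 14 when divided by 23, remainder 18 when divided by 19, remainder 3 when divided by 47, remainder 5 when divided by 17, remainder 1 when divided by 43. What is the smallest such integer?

The moduli are pairwise coprime; N = 23·19·47·17·43 = 15014009.
N/23 = 652783; 652783 ≡ 20 (mod 23); 20·15 ≡ 1, so inverse 15.
N/19 = 790211; 790211 ≡ 1 (mod 19), inverse 1.
N/47 = 319447; 319447 ≡ 35 (mod 47); 35·43 ≡ 1, so inverse 43.
N/17 = 883177; 883177 ≡ 10 (mod 17); 10·12 ≡ 1, so inverse 12.
N/43 = 349163; 349163 ≡ 3 (mod 43); 3·29 ≡ 1, so inverse 29.
k ≡ 14·652783·15 + 18·790211·1 + 3·319447·43 + 5·883177·12 + 1·349163·29 = 255633238.
255633238 mod 15014009 = 395085.

395085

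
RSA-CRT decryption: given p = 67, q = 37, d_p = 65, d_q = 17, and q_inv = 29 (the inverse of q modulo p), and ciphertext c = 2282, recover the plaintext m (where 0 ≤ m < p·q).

m₁ = c^(d_p) mod p: c ≡ 4 (mod 67), and 4^65 mod 67 = 17.
m₂ = c^(d_q) mod q: c ≡ 25 (mod 37), and 25^17 mod 37 = 3.
h = q_inv·(m₁ − m₂) mod p = 29·(17 − 3) mod 67 = 4.
m = m₂ + h·q = 3 + 4·37 = 151.

151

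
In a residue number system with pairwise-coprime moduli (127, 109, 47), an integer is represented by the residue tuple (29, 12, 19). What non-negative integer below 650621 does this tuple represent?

303686

The moduli are pairwise coprime; N = 127·109·47 = 650621.
N/127 = 5123; 5123 ≡ 43 (mod 127); 43·65 ≡ 1, so inverse 65.
N/109 = 5969; 5969 ≡ 83 (mod 109); 83·88 ≡ 1, so inverse 88.
N/47 = 13843; 13843 ≡ 25 (mod 47); 25·32 ≡ 1, so inverse 32.
x ≡ 29·5123·65 + 12·5969·88 + 19·13843·32 = 24376663.
24376663 mod 650621 = 303686.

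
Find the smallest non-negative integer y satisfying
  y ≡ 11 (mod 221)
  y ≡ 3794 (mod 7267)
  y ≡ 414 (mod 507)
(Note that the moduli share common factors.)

gcd(221, 7267) = 13 and 13 | (3794 − 11), so the pair is consistent; merging gives y ≡ 11061 (mod 123539), where 123539 = lcm(221, 7267).
gcd(123539, 507) = 169 and 169 | (414 − 11061), so the pair is consistent; merging gives y ≡ 11061 (mod 370617), where 370617 = lcm(123539, 507).
The solution is unique modulo lcm(221, 7267, 507) = 370617.

11061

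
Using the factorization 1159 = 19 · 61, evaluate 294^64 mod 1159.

123

Mod 19: 294 ≡ 9; by Fermat, exponent reduces to 64 mod 18 = 10; 9^10 ≡ 9 (mod 19).
Mod 61: 294 ≡ 50; by Fermat, exponent reduces to 64 mod 60 = 4; 50^4 ≡ 1 (mod 61).
Combine by CRT: x ≡ 9 (mod 19), x ≡ 1 (mod 61) ⇒ x ≡ 123 (mod 1159).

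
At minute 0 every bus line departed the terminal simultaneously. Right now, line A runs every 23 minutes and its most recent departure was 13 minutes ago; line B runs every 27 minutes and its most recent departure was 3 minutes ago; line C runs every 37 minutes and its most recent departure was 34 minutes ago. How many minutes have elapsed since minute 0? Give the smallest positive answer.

7212

The moduli are pairwise coprime; N = 23·27·37 = 22977.
N/23 = 999; 999 ≡ 10 (mod 23); 10·7 ≡ 1, so inverse 7.
N/27 = 851; 851 ≡ 14 (mod 27); 14·2 ≡ 1, so inverse 2.
N/37 = 621; 621 ≡ 29 (mod 37); 29·23 ≡ 1, so inverse 23.
t ≡ 13·999·7 + 3·851·2 + 34·621·23 = 581637.
581637 mod 22977 = 7212.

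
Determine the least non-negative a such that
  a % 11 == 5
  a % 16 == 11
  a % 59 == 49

From a ≡ 5 (mod 11) write a = 5 + 11t. Substituting into a ≡ 11 (mod 16) gives 11t ≡ 6 (mod 16), and since 11⁻¹ ≡ 3 (mod 16), t ≡ 2. Hence a ≡ 5 + 11·2 = 27 (mod 176).
From a ≡ 27 (mod 176) write a = 27 + 176t. Substituting into a ≡ 49 (mod 59) gives 176t ≡ 22 (mod 59), and since 58⁻¹ ≡ 58 (mod 59), t ≡ 37. Hence a ≡ 27 + 176·37 = 6539 (mod 10384).

6539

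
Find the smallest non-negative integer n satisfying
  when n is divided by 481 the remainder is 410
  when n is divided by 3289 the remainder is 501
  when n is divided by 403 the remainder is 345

Combine the congruences pairwise.
gcd(481, 3289) = 13 and 13 | (501 − 410), so the pair is consistent; merging gives n ≡ 105749 (mod 121693), where 121693 = lcm(481, 3289).
gcd(121693, 403) = 13 and 13 | (345 − 105749), so the pair is consistent; merging gives n ≡ 2174530 (mod 3772483), where 3772483 = lcm(121693, 403).
The solution is unique modulo lcm(481, 3289, 403) = 3772483.

2174530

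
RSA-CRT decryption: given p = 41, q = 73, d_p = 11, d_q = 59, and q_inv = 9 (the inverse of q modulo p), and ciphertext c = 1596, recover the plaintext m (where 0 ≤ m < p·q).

m₁ = c^(d_p) mod p: c ≡ 38 (mod 41), and 38^11 mod 41 = 14.
m₂ = c^(d_q) mod q: c ≡ 63 (mod 73), and 63^59 mod 73 = 22.
h = q_inv·(m₁ − m₂) mod p = 9·(14 − 22) mod 41 = 10.
m = m₂ + h·q = 22 + 10·73 = 752.

752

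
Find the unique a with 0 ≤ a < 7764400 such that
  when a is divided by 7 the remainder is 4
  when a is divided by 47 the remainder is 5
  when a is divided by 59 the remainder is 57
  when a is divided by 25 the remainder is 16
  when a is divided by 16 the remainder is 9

The moduli are pairwise coprime; N = 7·47·59·25·16 = 7764400.
N/7 = 1109200; 1109200 ≡ 1 (mod 7), inverse 1.
N/47 = 165200; 165200 ≡ 42 (mod 47); 42·28 ≡ 1, so inverse 28.
N/59 = 131600; 131600 ≡ 30 (mod 59); 30·2 ≡ 1, so inverse 2.
N/25 = 310576; 310576 ≡ 1 (mod 25), inverse 1.
N/16 = 485275; 485275 ≡ 11 (mod 16); 11·3 ≡ 1, so inverse 3.
a ≡ 4·1109200·1 + 5·165200·28 + 57·131600·2 + 16·310576·1 + 9·485275·3 = 60638841.
60638841 mod 7764400 = 6288041.

6288041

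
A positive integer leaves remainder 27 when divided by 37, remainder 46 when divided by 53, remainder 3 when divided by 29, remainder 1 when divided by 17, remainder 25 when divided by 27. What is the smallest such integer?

The moduli are pairwise coprime; N = 37·53·29·17·27 = 26102871.
N/37 = 705483; 705483 ≡ 4 (mod 37); 4·28 ≡ 1, so inverse 28.
N/53 = 492507; 492507 ≡ 31 (mod 53); 31·12 ≡ 1, so inverse 12.
N/29 = 900099; 900099 ≡ 26 (mod 29); 26·19 ≡ 1, so inverse 19.
N/17 = 1535463; 1535463 ≡ 6 (mod 17); 6·3 ≡ 1, so inverse 3.
N/27 = 966773; 966773 ≡ 11 (mod 27); 11·5 ≡ 1, so inverse 5.
m ≡ 27·705483·28 + 46·492507·12 + 3·900099·19 + 1·1535463·3 + 25·966773·5 = 981967669.
981967669 mod 26102871 = 16161442.

16161442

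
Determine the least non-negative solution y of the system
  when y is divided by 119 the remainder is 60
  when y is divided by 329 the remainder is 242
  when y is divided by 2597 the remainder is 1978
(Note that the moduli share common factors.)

Combine the congruences pairwise.
gcd(119, 329) = 7 and 7 | (242 − 60), so the pair is consistent; merging gives y ≡ 5177 (mod 5593), where 5593 = lcm(119, 329).
gcd(5593, 2597) = 7 and 7 | (1978 − 5177), so the pair is consistent; merging gives y ≡ 33142 (mod 2075003), where 2075003 = lcm(5593, 2597).
The solution is unique modulo lcm(119, 329, 2597) = 2075003.

33142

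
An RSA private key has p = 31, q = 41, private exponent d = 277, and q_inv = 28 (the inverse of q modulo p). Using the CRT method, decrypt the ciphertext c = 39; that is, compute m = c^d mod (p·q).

374

d_p = d mod (p−1) = 277 mod 30 = 7; d_q = d mod (q−1) = 37.
m₁ = c^(d_p) mod p: c ≡ 8 (mod 31), and 8^7 mod 31 = 2.
m₂ = c^(d_q) mod q: c ≡ 39 (mod 41), and 39^37 mod 41 = 5.
h = q_inv·(m₁ − m₂) mod p = 28·(2 − 5) mod 31 = 9.
m = m₂ + h·q = 5 + 9·41 = 374.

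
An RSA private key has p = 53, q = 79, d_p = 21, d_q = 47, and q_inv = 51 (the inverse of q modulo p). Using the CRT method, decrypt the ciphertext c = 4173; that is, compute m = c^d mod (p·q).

m₁ = c^(d_p) mod p: c ≡ 39 (mod 53), and 39^21 mod 53 = 45.
m₂ = c^(d_q) mod q: c ≡ 65 (mod 79), and 65^47 mod 79 = 10.
h = q_inv·(m₁ − m₂) mod p = 51·(45 − 10) mod 53 = 36.
m = m₂ + h·q = 10 + 36·79 = 2854.

2854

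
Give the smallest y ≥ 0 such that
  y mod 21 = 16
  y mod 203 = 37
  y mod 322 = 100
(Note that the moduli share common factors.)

gcd(21, 203) = 7 and 7 | (37 − 16), so the pair is consistent; merging gives y ≡ 37 (mod 609), where 609 = lcm(21, 203).
gcd(609, 322) = 7 and 7 | (100 − 37), so the pair is consistent; merging gives y ≡ 21352 (mod 28014), where 28014 = lcm(609, 322).
The solution is unique modulo lcm(21, 203, 322) = 28014.

21352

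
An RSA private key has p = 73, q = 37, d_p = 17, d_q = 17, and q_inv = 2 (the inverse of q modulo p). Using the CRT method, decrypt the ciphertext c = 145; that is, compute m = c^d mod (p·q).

m₁ = c^(d_p) mod p: c ≡ 72 (mod 73), and 72^17 mod 73 = 72.
m₂ = c^(d_q) mod q: c ≡ 34 (mod 37), and 34^17 mod 37 = 12.
h = q_inv·(m₁ − m₂) mod p = 2·(72 − 12) mod 73 = 47.
m = m₂ + h·q = 12 + 47·37 = 1751.

1751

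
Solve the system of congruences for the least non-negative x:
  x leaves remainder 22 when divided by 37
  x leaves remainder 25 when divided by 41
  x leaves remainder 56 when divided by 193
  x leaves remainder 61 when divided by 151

From x ≡ 22 (mod 37) write x = 22 + 37t. Substituting into x ≡ 25 (mod 41) gives 37t ≡ 3 (mod 41), and since 37⁻¹ ≡ 10 (mod 41), t ≡ 30. Hence x ≡ 22 + 37·30 = 1132 (mod 1517).
From x ≡ 1132 (mod 1517) write x = 1132 + 1517t. Substituting into x ≡ 56 (mod 193) gives 1517t ≡ 82 (mod 193), and since 166⁻¹ ≡ 50 (mod 193), t ≡ 47. Hence x ≡ 1132 + 1517·47 = 72431 (mod 292781).
From x ≡ 72431 (mod 292781) write x = 72431 + 292781t. Substituting into x ≡ 61 (mod 151) gives 292781t ≡ 110 (mod 151), and since 143⁻¹ ≡ 132 (mod 151), t ≡ 24. Hence x ≡ 72431 + 292781·24 = 7099175 (mod 44209931).

7099175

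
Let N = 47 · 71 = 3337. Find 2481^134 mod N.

Mod 47: 2481 ≡ 37; by Fermat, exponent reduces to 134 mod 46 = 42; 37^42 ≡ 17 (mod 47).
Mod 71: 2481 ≡ 67; by Fermat, exponent reduces to 134 mod 70 = 64; 67^64 ≡ 29 (mod 71).
Combine by CRT: x ≡ 17 (mod 47), x ≡ 29 (mod 71) ⇒ x ≡ 1662 (mod 3337).

1662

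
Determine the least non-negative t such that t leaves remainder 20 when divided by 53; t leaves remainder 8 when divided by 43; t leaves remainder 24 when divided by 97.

89749

From t ≡ 20 (mod 53) write t = 20 + 53s. Substituting into t ≡ 8 (mod 43) gives 53s ≡ 31 (mod 43), and since 10⁻¹ ≡ 13 (mod 43), s ≡ 16. Hence t ≡ 20 + 53·16 = 868 (mod 2279).
From t ≡ 868 (mod 2279) write t = 868 + 2279s. Substituting into t ≡ 24 (mod 97) gives 2279s ≡ 29 (mod 97), and since 48⁻¹ ≡ 95 (mod 97), s ≡ 39. Hence t ≡ 868 + 2279·39 = 89749 (mod 221063).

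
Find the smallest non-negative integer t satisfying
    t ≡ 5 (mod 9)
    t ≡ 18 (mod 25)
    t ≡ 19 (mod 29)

1643

The moduli are pairwise coprime; N = 9·25·29 = 6525.
N/9 = 725; 725 ≡ 5 (mod 9); 5·2 ≡ 1, so inverse 2.
N/25 = 261; 261 ≡ 11 (mod 25); 11·16 ≡ 1, so inverse 16.
N/29 = 225; 225 ≡ 22 (mod 29); 22·4 ≡ 1, so inverse 4.
t ≡ 5·725·2 + 18·261·16 + 19·225·4 = 99518.
99518 mod 6525 = 1643.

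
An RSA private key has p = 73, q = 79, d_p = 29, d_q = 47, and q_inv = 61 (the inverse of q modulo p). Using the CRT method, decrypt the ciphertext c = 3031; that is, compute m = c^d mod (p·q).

517

m₁ = c^(d_p) mod p: c ≡ 38 (mod 73), and 38^29 mod 73 = 6.
m₂ = c^(d_q) mod q: c ≡ 29 (mod 79), and 29^47 mod 79 = 43.
h = q_inv·(m₁ − m₂) mod p = 61·(6 − 43) mod 73 = 6.
m = m₂ + h·q = 43 + 6·79 = 517.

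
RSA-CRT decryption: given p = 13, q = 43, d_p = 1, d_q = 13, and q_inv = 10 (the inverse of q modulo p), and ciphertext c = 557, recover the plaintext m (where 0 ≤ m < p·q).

193

m₁ = c^(d_p) mod p: c ≡ 11 (mod 13), and 11^1 mod 13 = 11.
m₂ = c^(d_q) mod q: c ≡ 41 (mod 43), and 41^13 mod 43 = 21.
h = q_inv·(m₁ − m₂) mod p = 10·(11 − 21) mod 13 = 4.
m = m₂ + h·q = 21 + 4·43 = 193.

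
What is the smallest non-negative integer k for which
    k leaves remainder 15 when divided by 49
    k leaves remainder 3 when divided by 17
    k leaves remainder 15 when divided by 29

12804

From k ≡ 15 (mod 49) write k = 15 + 49t. Substituting into k ≡ 3 (mod 17) gives 49t ≡ 5 (mod 17), and since 15⁻¹ ≡ 8 (mod 17), t ≡ 6. Hence k ≡ 15 + 49·6 = 309 (mod 833).
From k ≡ 309 (mod 833) write k = 309 + 833t. Substituting into k ≡ 15 (mod 29) gives 833t ≡ 25 (mod 29), and since 21⁻¹ ≡ 18 (mod 29), t ≡ 15. Hence k ≡ 309 + 833·15 = 12804 (mod 24157).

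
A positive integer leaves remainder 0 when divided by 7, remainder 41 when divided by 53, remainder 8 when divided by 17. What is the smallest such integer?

518

The moduli are pairwise coprime; N = 7·53·17 = 6307.
N/7 = 901; 901 ≡ 5 (mod 7); 5·3 ≡ 1, so inverse 3.
N/53 = 119; 119 ≡ 13 (mod 53); 13·49 ≡ 1, so inverse 49.
N/17 = 371; 371 ≡ 14 (mod 17); 14·11 ≡ 1, so inverse 11.
x ≡ 0·901·3 + 41·119·49 + 8·371·11 = 271719.
271719 mod 6307 = 518.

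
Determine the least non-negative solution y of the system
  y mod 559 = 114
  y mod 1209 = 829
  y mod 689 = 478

1023643

gcd(559, 1209) = 13 and 13 | (829 − 114), so the pair is consistent; merging gives y ≡ 35890 (mod 51987), where 51987 = lcm(559, 1209).
gcd(51987, 689) = 13 and 13 | (478 − 35890), so the pair is consistent; merging gives y ≡ 1023643 (mod 2755311), where 2755311 = lcm(51987, 689).
The solution is unique modulo lcm(559, 1209, 689) = 2755311.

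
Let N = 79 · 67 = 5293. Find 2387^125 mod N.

Mod 79: 2387 ≡ 17; by Fermat, exponent reduces to 125 mod 78 = 47; 17^47 ≡ 71 (mod 79).
Mod 67: 2387 ≡ 42; by Fermat, exponent reduces to 125 mod 66 = 59; 42^59 ≡ 52 (mod 67).
Combine by CRT: x ≡ 71 (mod 79), x ≡ 52 (mod 67) ⇒ x ≡ 387 (mod 5293).

387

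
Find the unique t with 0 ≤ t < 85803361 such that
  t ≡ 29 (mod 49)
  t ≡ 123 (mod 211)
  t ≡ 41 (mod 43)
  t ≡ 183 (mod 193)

From t ≡ 29 (mod 49) write t = 29 + 49s. Substituting into t ≡ 123 (mod 211) gives 49s ≡ 94 (mod 211), and since 49⁻¹ ≡ 56 (mod 211), s ≡ 200. Hence t ≡ 29 + 49·200 = 9829 (mod 10339).
From t ≡ 9829 (mod 10339) write t = 9829 + 10339s. Substituting into t ≡ 41 (mod 43) gives 10339s ≡ 16 (mod 43), and since 19⁻¹ ≡ 34 (mod 43), s ≡ 28. Hence t ≡ 9829 + 10339·28 = 299321 (mod 444577).
From t ≡ 299321 (mod 444577) write t = 299321 + 444577s. Substituting into t ≡ 183 (mod 193) gives 444577s ≡ 12 (mod 193), and since 98⁻¹ ≡ 65 (mod 193), s ≡ 8. Hence t ≡ 299321 + 444577·8 = 3855937 (mod 85803361).

3855937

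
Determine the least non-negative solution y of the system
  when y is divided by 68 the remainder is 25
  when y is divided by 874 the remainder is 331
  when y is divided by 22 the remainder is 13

gcd(68, 874) = 2 and 2 | (331 − 25), so the pair is consistent; merging gives y ≡ 15189 (mod 29716), where 29716 = lcm(68, 874).
gcd(29716, 22) = 2 and 2 | (13 − 15189), so the pair is consistent; merging gives y ≡ 104337 (mod 326876), where 326876 = lcm(29716, 22).
The solution is unique modulo lcm(68, 874, 22) = 326876.

104337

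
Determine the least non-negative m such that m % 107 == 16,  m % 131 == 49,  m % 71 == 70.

968794

The moduli are pairwise coprime; N = 107·131·71 = 995207.
N/107 = 9301; 9301 ≡ 99 (mod 107); 99·40 ≡ 1, so inverse 40.
N/131 = 7597; 7597 ≡ 130 (mod 131); 130·130 ≡ 1, so inverse 130.
N/71 = 14017; 14017 ≡ 30 (mod 71); 30·45 ≡ 1, so inverse 45.
m ≡ 16·9301·40 + 49·7597·130 + 70·14017·45 = 98499080.
98499080 mod 995207 = 968794.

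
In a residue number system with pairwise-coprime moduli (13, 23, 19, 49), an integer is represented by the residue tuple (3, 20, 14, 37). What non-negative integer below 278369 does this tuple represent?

66628

From x ≡ 3 (mod 13) write x = 3 + 13t. Substituting into x ≡ 20 (mod 23) gives 13t ≡ 17 (mod 23), and since 13⁻¹ ≡ 16 (mod 23), t ≡ 19. Hence x ≡ 3 + 13·19 = 250 (mod 299).
From x ≡ 250 (mod 299) write x = 250 + 299t. Substituting into x ≡ 14 (mod 19) gives 299t ≡ 11 (mod 19), and since 14⁻¹ ≡ 15 (mod 19), t ≡ 13. Hence x ≡ 250 + 299·13 = 4137 (mod 5681).
From x ≡ 4137 (mod 5681) write x = 4137 + 5681t. Substituting into x ≡ 37 (mod 49) gives 5681t ≡ 16 (mod 49), and since 46⁻¹ ≡ 16 (mod 49), t ≡ 11. Hence x ≡ 4137 + 5681·11 = 66628 (mod 278369).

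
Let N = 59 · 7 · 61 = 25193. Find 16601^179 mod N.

23641

Mod 59: 16601 ≡ 22; by Fermat, exponent reduces to 179 mod 58 = 5; 22^5 ≡ 41 (mod 59).
Mod 7: 16601 ≡ 4; by Fermat, exponent reduces to 179 mod 6 = 5; 4^5 ≡ 2 (mod 7).
Mod 61: 16601 ≡ 9; by Fermat, exponent reduces to 179 mod 60 = 59; 9^59 ≡ 34 (mod 61).
Combine by CRT: x ≡ 41 (mod 59), x ≡ 2 (mod 7), x ≡ 34 (mod 61) ⇒ x ≡ 23641 (mod 25193).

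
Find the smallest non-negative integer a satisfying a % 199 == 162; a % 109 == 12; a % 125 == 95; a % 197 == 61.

297050845

Combine the congruences pairwise.
From a ≡ 162 (mod 199) write a = 162 + 199t. Substituting into a ≡ 12 (mod 109) gives 199t ≡ 68 (mod 109), and since 90⁻¹ ≡ 86 (mod 109), t ≡ 71. Hence a ≡ 162 + 199·71 = 14291 (mod 21691).
From a ≡ 14291 (mod 21691) write a = 14291 + 21691t. Substituting into a ≡ 95 (mod 125) gives 21691t ≡ 54 (mod 125), and since 66⁻¹ ≡ 36 (mod 125), t ≡ 69. Hence a ≡ 14291 + 21691·69 = 1510970 (mod 2711375).
From a ≡ 1510970 (mod 2711375) write a = 1510970 + 2711375t. Substituting into a ≡ 61 (mod 197) gives 2711375t ≡ 81 (mod 197), and since 64⁻¹ ≡ 157 (mod 197), t ≡ 109. Hence a ≡ 1510970 + 2711375·109 = 297050845 (mod 534140875).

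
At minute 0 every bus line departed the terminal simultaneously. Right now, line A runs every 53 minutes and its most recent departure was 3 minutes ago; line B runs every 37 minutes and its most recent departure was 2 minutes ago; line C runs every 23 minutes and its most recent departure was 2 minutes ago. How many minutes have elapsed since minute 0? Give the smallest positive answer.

The moduli are pairwise coprime; N = 53·37·23 = 45103.
N/53 = 851; 851 ≡ 3 (mod 53); 3·18 ≡ 1, so inverse 18.
N/37 = 1219; 1219 ≡ 35 (mod 37); 35·18 ≡ 1, so inverse 18.
N/23 = 1961; 1961 ≡ 6 (mod 23); 6·4 ≡ 1, so inverse 4.
t ≡ 3·851·18 + 2·1219·18 + 2·1961·4 = 105526.
105526 mod 45103 = 15320.

15320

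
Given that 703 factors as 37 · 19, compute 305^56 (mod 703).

Mod 37: 305 ≡ 9; by Fermat, exponent reduces to 56 mod 36 = 20; 9^20 ≡ 7 (mod 37).
Mod 19: 305 ≡ 1; by Fermat, exponent reduces to 56 mod 18 = 2; 1^2 ≡ 1 (mod 19).
Combine by CRT: x ≡ 7 (mod 37), x ≡ 1 (mod 19) ⇒ x ≡ 229 (mod 703).

229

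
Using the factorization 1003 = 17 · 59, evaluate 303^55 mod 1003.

Mod 17: 303 ≡ 14; by Fermat, exponent reduces to 55 mod 16 = 7; 14^7 ≡ 6 (mod 17).
Mod 59: 303 ≡ 8; 8^55 ≡ 31 (mod 59).
Combine by CRT: x ≡ 6 (mod 17), x ≡ 31 (mod 59) ⇒ x ≡ 975 (mod 1003).

975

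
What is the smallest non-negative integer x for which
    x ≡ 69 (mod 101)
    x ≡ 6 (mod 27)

978

From x ≡ 69 (mod 101) write x = 69 + 101t. Substituting into x ≡ 6 (mod 27) gives 101t ≡ 18 (mod 27), and since 20⁻¹ ≡ 23 (mod 27), t ≡ 9. Hence x ≡ 69 + 101·9 = 978 (mod 2727).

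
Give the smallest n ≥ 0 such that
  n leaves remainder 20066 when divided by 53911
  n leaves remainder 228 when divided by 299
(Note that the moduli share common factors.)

gcd(53911, 299) = 13 and 13 | (228 − 20066), so the pair is consistent; merging gives n ≡ 666998 (mod 1239953), where 1239953 = lcm(53911, 299).
The solution is unique modulo lcm(53911, 299) = 1239953.

666998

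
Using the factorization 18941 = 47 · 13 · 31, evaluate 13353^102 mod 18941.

Mod 47: 13353 ≡ 5; by Fermat, exponent reduces to 102 mod 46 = 10; 5^10 ≡ 12 (mod 47).
Mod 13: 13353 ≡ 2; by Fermat, exponent reduces to 102 mod 12 = 6; 2^6 ≡ 12 (mod 13).
Mod 31: 13353 ≡ 23; by Fermat, exponent reduces to 102 mod 30 = 12; 23^12 ≡ 2 (mod 31).
Combine by CRT: x ≡ 12 (mod 47), x ≡ 12 (mod 13), x ≡ 2 (mod 31) ⇒ x ≡ 4900 (mod 18941).

4900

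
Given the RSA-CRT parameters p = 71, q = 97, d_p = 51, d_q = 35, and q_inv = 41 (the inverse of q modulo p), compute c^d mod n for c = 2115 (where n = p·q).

4102

m₁ = c^(d_p) mod p: c ≡ 56 (mod 71), and 56^51 mod 71 = 55.
m₂ = c^(d_q) mod q: c ≡ 78 (mod 97), and 78^35 mod 97 = 28.
h = q_inv·(m₁ − m₂) mod p = 41·(55 − 28) mod 71 = 42.
m = m₂ + h·q = 28 + 42·97 = 4102.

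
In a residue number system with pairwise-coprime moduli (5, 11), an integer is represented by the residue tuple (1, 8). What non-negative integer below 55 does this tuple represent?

41

Combine the congruences pairwise.
From x ≡ 1 (mod 5) write x = 1 + 5t. Substituting into x ≡ 8 (mod 11) gives 5t ≡ 7 (mod 11), and since 5⁻¹ ≡ 9 (mod 11), t ≡ 8. Hence x ≡ 1 + 5·8 = 41 (mod 55).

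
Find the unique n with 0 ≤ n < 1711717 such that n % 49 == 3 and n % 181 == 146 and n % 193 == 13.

1047231

The moduli are pairwise coprime; M = 49·181·193 = 1711717.
M/49 = 34933; 34933 ≡ 45 (mod 49); 45·12 ≡ 1, so inverse 12.
M/181 = 9457; 9457 ≡ 45 (mod 181); 45·177 ≡ 1, so inverse 177.
M/193 = 8869; 8869 ≡ 184 (mod 193); 184·150 ≡ 1, so inverse 150.
n ≡ 3·34933·12 + 146·9457·177 + 13·8869·150 = 262939932.
262939932 mod 1711717 = 1047231.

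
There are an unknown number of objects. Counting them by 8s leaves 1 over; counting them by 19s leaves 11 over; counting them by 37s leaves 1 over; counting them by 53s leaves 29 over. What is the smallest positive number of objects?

Combine the congruences pairwise.
From N ≡ 1 (mod 8) write N = 1 + 8t. Substituting into N ≡ 11 (mod 19) gives 8t ≡ 10 (mod 19), and since 8⁻¹ ≡ 12 (mod 19), t ≡ 6. Hence N ≡ 1 + 8·6 = 49 (mod 152).
From N ≡ 49 (mod 152) write N = 49 + 152t. Substituting into N ≡ 1 (mod 37) gives 152t ≡ 26 (mod 37), and since 4⁻¹ ≡ 28 (mod 37), t ≡ 25. Hence N ≡ 49 + 152·25 = 3849 (mod 5624).
From N ≡ 3849 (mod 5624) write N = 3849 + 5624t. Substituting into N ≡ 29 (mod 53) gives 5624t ≡ 49 (mod 53), and since 6⁻¹ ≡ 9 (mod 53), t ≡ 17. Hence N ≡ 3849 + 5624·17 = 99457 (mod 298072).

99457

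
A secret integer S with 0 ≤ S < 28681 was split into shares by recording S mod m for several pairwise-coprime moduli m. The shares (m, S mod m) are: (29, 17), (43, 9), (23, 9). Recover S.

Combine the congruences pairwise.
From S ≡ 17 (mod 29) write S = 17 + 29t. Substituting into S ≡ 9 (mod 43) gives 29t ≡ 35 (mod 43), and since 29⁻¹ ≡ 3 (mod 43), t ≡ 19. Hence S ≡ 17 + 29·19 = 568 (mod 1247).
From S ≡ 568 (mod 1247) write S = 568 + 1247t. Substituting into S ≡ 9 (mod 23) gives 1247t ≡ 16 (mod 23), and since 5⁻¹ ≡ 14 (mod 23), t ≡ 17. Hence S ≡ 568 + 1247·17 = 21767 (mod 28681).

21767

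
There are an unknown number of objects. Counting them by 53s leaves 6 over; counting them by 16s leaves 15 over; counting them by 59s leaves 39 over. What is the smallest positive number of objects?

23167

The moduli are pairwise coprime; M = 53·16·59 = 50032.
M/53 = 944; 944 ≡ 43 (mod 53); 43·37 ≡ 1, so inverse 37.
M/16 = 3127; 3127 ≡ 7 (mod 16); 7·7 ≡ 1, so inverse 7.
M/59 = 848; 848 ≡ 22 (mod 59); 22·51 ≡ 1, so inverse 51.
N ≡ 6·944·37 + 15·3127·7 + 39·848·51 = 2224575.
2224575 mod 50032 = 23167.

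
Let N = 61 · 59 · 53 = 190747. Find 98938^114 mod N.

161745

Mod 61: 98938 ≡ 57; by Fermat, exponent reduces to 114 mod 60 = 54; 57^54 ≡ 34 (mod 61).
Mod 59: 98938 ≡ 54; by Fermat, exponent reduces to 114 mod 58 = 56; 54^56 ≡ 26 (mod 59).
Mod 53: 98938 ≡ 40; by Fermat, exponent reduces to 114 mod 52 = 10; 40^10 ≡ 42 (mod 53).
Combine by CRT: x ≡ 34 (mod 61), x ≡ 26 (mod 59), x ≡ 42 (mod 53) ⇒ x ≡ 161745 (mod 190747).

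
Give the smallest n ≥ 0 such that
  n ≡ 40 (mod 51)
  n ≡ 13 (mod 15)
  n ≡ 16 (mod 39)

Combine the congruences pairwise.
gcd(51, 15) = 3 and 3 | (13 − 40), so the pair is consistent; merging gives n ≡ 193 (mod 255), where 255 = lcm(51, 15).
gcd(255, 39) = 3 and 3 | (16 − 193), so the pair is consistent; merging gives n ≡ 3253 (mod 3315), where 3315 = lcm(255, 39).
The solution is unique modulo lcm(51, 15, 39) = 3315.

3253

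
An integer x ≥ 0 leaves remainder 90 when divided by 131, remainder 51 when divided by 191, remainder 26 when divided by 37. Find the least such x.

346716

Combine the congruences pairwise.
From x ≡ 90 (mod 131) write x = 90 + 131t. Substituting into x ≡ 51 (mod 191) gives 131t ≡ 152 (mod 191), and since 131⁻¹ ≡ 35 (mod 191), t ≡ 163. Hence x ≡ 90 + 131·163 = 21443 (mod 25021).
From x ≡ 21443 (mod 25021) write x = 21443 + 25021t. Substituting into x ≡ 26 (mod 37) gives 25021t ≡ 6 (mod 37), and since 9⁻¹ ≡ 33 (mod 37), t ≡ 13. Hence x ≡ 21443 + 25021·13 = 346716 (mod 925777).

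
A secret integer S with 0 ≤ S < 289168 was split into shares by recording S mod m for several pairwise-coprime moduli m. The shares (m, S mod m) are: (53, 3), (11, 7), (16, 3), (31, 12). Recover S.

The moduli are pairwise coprime; N = 53·11·16·31 = 289168.
N/53 = 5456; 5456 ≡ 50 (mod 53); 50·35 ≡ 1, so inverse 35.
N/11 = 26288; 26288 ≡ 9 (mod 11); 9·5 ≡ 1, so inverse 5.
N/16 = 18073; 18073 ≡ 9 (mod 16); 9·9 ≡ 1, so inverse 9.
N/31 = 9328; 9328 ≡ 28 (mod 31); 28·10 ≡ 1, so inverse 10.
S ≡ 3·5456·35 + 7·26288·5 + 3·18073·9 + 12·9328·10 = 3100291.
3100291 mod 289168 = 208611.

208611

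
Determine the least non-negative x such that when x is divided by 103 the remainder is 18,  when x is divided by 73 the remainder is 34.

Combine the congruences pairwise.
From x ≡ 18 (mod 103) write x = 18 + 103t. Substituting into x ≡ 34 (mod 73) gives 103t ≡ 16 (mod 73), and since 30⁻¹ ≡ 56 (mod 73), t ≡ 20. Hence x ≡ 18 + 103·20 = 2078 (mod 7519).

2078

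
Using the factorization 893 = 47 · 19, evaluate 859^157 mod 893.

Mod 47: 859 ≡ 13; by Fermat, exponent reduces to 157 mod 46 = 19; 13^19 ≡ 22 (mod 47).
Mod 19: 859 ≡ 4; by Fermat, exponent reduces to 157 mod 18 = 13; 4^13 ≡ 9 (mod 19).
Combine by CRT: x ≡ 22 (mod 47), x ≡ 9 (mod 19) ⇒ x ≡ 351 (mod 893).

351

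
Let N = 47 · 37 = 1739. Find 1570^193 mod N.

Mod 47: 1570 ≡ 19; by Fermat, exponent reduces to 193 mod 46 = 9; 19^9 ≡ 20 (mod 47).
Mod 37: 1570 ≡ 16; by Fermat, exponent reduces to 193 mod 36 = 13; 16^13 ≡ 9 (mod 37).
Combine by CRT: x ≡ 20 (mod 47), x ≡ 9 (mod 37) ⇒ x ≡ 490 (mod 1739).

490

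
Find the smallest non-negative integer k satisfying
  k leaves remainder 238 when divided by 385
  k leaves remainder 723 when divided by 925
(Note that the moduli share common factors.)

50673

Combine the congruences pairwise.
gcd(385, 925) = 5 and 5 | (723 − 238), so the pair is consistent; merging gives k ≡ 50673 (mod 71225), where 71225 = lcm(385, 925).
The solution is unique modulo lcm(385, 925) = 71225.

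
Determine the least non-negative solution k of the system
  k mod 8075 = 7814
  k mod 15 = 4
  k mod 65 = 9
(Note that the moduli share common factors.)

gcd(8075, 15) = 5 and 5 | (4 − 7814), so the pair is consistent; merging gives k ≡ 15889 (mod 24225), where 24225 = lcm(8075, 15).
gcd(24225, 65) = 5 and 5 | (9 − 15889), so the pair is consistent; merging gives k ≡ 40114 (mod 314925), where 314925 = lcm(24225, 65).
The solution is unique modulo lcm(8075, 15, 65) = 314925.

40114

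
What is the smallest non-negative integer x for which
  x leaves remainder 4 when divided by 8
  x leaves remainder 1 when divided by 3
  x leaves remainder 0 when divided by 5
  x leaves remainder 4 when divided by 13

The moduli are pairwise coprime; N = 8·3·5·13 = 1560.
N/8 = 195; 195 ≡ 3 (mod 8); 3·3 ≡ 1, so inverse 3.
N/3 = 520; 520 ≡ 1 (mod 3), inverse 1.
N/5 = 312; 312 ≡ 2 (mod 5); 2·3 ≡ 1, so inverse 3.
N/13 = 120; 120 ≡ 3 (mod 13); 3·9 ≡ 1, so inverse 9.
x ≡ 4·195·3 + 1·520·1 + 0·312·3 + 4·120·9 = 7180.
7180 mod 1560 = 940.

940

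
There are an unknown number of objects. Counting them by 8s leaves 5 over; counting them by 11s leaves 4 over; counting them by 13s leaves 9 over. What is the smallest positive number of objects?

From N ≡ 5 (mod 8) write N = 5 + 8t. Substituting into N ≡ 4 (mod 11) gives 8t ≡ 10 (mod 11), and since 8⁻¹ ≡ 7 (mod 11), t ≡ 4. Hence N ≡ 5 + 8·4 = 37 (mod 88).
From N ≡ 37 (mod 88) write N = 37 + 88t. Substituting into N ≡ 9 (mod 13) gives 88t ≡ 11 (mod 13), and since 10⁻¹ ≡ 4 (mod 13), t ≡ 5. Hence N ≡ 37 + 88·5 = 477 (mod 1144).

477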